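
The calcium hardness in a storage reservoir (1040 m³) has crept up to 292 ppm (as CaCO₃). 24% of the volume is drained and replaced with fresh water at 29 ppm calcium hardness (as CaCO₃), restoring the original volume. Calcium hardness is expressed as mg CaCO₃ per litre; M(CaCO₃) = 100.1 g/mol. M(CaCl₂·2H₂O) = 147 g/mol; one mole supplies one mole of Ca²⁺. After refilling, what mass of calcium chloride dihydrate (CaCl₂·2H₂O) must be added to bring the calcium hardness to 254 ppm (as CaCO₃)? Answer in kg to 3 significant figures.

Volume: 1040 m³ = 1,040,000 L.
After draining 24% and refilling: 292 × 0.76 + 29 × 0.24 = 228.88 ppm.
Deficit to target: 254 − 228.88 = 25.12 mg/L.
As CaCO₃: 25.12 mg/L × 1,040,000 L = 26,120 g; ÷ 100.1 = 261 mol Ca²⁺.
Mass: 261 × 147 = 38,370 g.

38.4 kg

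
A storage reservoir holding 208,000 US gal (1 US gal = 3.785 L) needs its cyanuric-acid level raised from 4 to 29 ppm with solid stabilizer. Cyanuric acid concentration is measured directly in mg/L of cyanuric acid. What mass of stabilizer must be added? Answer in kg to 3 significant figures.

Volume: 208,000 US gal × 3.785 L/gal = 787,280 L.
CYA to add: (29 − 4) = 25 mg/L × 787,280 L = 19,680 g cyanuric acid.

19.7 kg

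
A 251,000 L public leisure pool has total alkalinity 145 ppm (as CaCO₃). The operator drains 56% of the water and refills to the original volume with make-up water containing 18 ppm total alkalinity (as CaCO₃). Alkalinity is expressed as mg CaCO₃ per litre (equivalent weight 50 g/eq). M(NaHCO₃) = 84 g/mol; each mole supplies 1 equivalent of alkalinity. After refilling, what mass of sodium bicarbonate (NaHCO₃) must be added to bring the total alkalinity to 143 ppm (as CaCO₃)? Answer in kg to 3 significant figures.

After draining 56% and refilling: 145 × 0.44 + 18 × 0.56 = 73.88 ppm.
Deficit to target: 143 − 73.88 = 69.12 mg/L.
As CaCO₃: 69.12 mg/L × 251,000 L = 17,350 g; ÷ 50 g/eq ÷ 1 = 347 mol NaHCO₃.
Mass: 347 × 84 = 29,150 g.

29.1 kg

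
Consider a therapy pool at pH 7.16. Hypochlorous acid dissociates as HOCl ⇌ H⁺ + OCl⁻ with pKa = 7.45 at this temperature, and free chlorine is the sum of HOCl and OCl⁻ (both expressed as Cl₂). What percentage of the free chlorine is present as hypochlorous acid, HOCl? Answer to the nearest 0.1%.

[OCl⁻]/[HOCl] = 10^(pH − pKa) = 10^(7.16 − 7.45) = 10^-0.29 = 0.5129.
Fraction as HOCl = 1 / (1 + 0.5129) = 0.661.

66.1%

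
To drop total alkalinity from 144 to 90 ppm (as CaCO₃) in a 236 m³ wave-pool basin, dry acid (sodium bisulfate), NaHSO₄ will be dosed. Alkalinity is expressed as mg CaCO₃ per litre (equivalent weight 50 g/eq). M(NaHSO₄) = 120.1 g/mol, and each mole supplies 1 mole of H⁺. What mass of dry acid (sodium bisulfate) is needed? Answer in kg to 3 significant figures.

30.6 kg

Volume: 236 m³ = 236,000 L.
Alkalinity to neutralize: (144 − 90) = 54 mg/L as CaCO₃ × 236,000 L = 12,740 g as CaCO₃.
Equivalents of H⁺ required: 12,740 ÷ 50 g/eq = 254.9 eq = 254.9 mol NaHSO₄.
Mass of NaHSO₄: 254.9 × 120.1 = 30,610 g.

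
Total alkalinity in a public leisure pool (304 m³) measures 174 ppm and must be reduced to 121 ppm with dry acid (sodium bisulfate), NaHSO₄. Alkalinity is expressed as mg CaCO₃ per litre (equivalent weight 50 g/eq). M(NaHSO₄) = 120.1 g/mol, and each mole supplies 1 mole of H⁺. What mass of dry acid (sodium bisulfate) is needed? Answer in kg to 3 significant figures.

Volume: 304 m³ = 304,000 L.
Alkalinity to neutralize: (174 − 121) = 53 mg/L as CaCO₃ × 304,000 L = 16,110 g as CaCO₃.
Equivalents of H⁺ required: 16,110 ÷ 50 g/eq = 322.2 eq = 322.2 mol NaHSO₄.
Mass of NaHSO₄: 322.2 × 120.1 = 38,700 g.

38.7 kg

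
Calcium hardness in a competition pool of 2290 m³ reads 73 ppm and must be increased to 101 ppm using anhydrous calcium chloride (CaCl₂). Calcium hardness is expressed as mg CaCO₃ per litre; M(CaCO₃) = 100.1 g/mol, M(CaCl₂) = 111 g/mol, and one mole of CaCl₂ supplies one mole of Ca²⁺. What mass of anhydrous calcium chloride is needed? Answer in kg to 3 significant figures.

71.1 kg

Volume: 2290 m³ = 2,290,000 L.
Hardness to add: (101 − 73) = 28 mg/L as CaCO₃ × 2,290,000 L = 64,120 g as CaCO₃.
Moles of Ca²⁺ (1 mol Ca²⁺ ≡ 1 mol CaCO₃): 64,120 / 100.1 g/mol = 640.6 mol.
Mass of CaCl₂: 640.6 × 111 = 71,100 g.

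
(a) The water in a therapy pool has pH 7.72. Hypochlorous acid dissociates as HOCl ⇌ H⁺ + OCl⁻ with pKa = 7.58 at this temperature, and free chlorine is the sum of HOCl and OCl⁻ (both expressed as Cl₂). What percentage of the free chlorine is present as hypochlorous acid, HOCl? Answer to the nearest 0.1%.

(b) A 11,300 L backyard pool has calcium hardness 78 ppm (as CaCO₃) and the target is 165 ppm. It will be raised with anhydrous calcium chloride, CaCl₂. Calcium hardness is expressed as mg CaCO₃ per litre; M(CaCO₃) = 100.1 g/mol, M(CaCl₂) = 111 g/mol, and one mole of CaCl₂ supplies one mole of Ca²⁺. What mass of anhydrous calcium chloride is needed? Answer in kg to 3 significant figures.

(a) 42.0%; (b) 1.09 kg

(a) [OCl⁻]/[HOCl] = 10^(pH − pKa) = 10^(7.72 − 7.58) = 10^0.14 = 1.38.
(a) Fraction as HOCl = 1 / (1 + 1.38) = 0.4201.

(b) Hardness to add: (165 − 78) = 87 mg/L as CaCO₃ × 11,300 L = 983.1 g as CaCO₃.
(b) Moles of Ca²⁺ (1 mol Ca²⁺ ≡ 1 mol CaCO₃): 983.1 / 100.1 g/mol = 9.821 mol.
(b) Mass of CaCl₂: 9.821 × 111 = 1090 g.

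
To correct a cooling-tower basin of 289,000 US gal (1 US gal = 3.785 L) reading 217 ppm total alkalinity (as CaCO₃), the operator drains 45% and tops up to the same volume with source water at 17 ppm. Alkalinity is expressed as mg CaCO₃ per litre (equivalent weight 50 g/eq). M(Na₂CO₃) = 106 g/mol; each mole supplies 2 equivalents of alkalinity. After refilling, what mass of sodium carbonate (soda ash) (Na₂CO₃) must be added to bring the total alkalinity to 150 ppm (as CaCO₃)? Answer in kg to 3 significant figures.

26.7 kg

Volume: 289,000 US gal × 3.785 L/gal = 1,093,865 L.
After draining 45% and refilling: 217 × 0.55 + 17 × 0.45 = 127 ppm.
Deficit to target: 150 − 127 = 23 mg/L.
As CaCO₃: 23 mg/L × 1,093,865 L = 25,160 g; ÷ 50 g/eq ÷ 2 = 251.6 mol Na₂CO₃.
Mass: 251.6 × 106 = 26,670 g.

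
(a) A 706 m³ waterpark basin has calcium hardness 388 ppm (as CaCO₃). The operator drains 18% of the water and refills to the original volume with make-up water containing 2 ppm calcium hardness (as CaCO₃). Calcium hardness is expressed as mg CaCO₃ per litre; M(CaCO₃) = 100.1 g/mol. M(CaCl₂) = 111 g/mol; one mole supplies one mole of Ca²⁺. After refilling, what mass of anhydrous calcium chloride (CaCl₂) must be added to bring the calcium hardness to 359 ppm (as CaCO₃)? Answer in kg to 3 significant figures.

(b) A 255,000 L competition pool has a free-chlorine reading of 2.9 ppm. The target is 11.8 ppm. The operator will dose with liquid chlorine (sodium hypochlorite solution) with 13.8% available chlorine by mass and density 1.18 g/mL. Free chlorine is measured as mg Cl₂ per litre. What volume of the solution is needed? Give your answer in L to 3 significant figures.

(a) Volume: 706 m³ = 706,000 L.
(a) After draining 18% and refilling: 388 × 0.82 + 2 × 0.18 = 318.52 ppm.
(a) Deficit to target: 359 − 318.52 = 40.48 mg/L.
(a) As CaCO₃: 40.48 mg/L × 706,000 L = 28,580 g; ÷ 100.1 = 285.5 mol Ca²⁺.
(a) Mass: 285.5 × 111 = 31,690 g.

(b) Chlorine deficit: 11.8 − 2.9 = 8.9 ppm = 8.9 mg/L as Cl₂.
(b) Cl₂ equivalent needed: 8.9 mg/L × 255,000 L = 2,270,000 mg = 2270 g.
(b) Product at 13.8% available chlorine: 2270 / 0.138 = 16,450 g.
(b) Volume at density 1.18 g/mL: 16,450 g ÷ 1.18 g/mL = 13,940 mL.

(a) 31.7 kg; (b) 13.9 L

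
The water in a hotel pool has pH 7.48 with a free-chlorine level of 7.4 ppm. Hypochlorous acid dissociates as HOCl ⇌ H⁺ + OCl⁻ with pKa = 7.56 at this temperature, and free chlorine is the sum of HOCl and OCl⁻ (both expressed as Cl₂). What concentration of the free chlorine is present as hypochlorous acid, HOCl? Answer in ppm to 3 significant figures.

4.04 ppm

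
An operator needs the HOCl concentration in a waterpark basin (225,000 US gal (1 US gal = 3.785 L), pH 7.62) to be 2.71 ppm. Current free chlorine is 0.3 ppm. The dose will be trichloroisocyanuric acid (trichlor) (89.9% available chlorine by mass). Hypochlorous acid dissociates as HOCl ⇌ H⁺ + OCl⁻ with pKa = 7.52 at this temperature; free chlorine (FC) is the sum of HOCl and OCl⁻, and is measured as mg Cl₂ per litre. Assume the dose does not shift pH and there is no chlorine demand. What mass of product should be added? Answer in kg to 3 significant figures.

5.51 kg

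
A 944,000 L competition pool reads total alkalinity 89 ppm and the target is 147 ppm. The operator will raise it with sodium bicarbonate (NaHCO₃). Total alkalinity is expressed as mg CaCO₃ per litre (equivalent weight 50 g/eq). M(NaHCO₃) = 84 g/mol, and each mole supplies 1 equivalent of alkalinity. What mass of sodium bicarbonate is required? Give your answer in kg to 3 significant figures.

Alkalinity to add: (147 − 89) = 58 mg/L as CaCO₃ × 944,000 L = 54,750 g as CaCO₃.
Equivalents: 54,750 g ÷ 50 g/eq = 1095 eq.
NaHCO₃ supplies 1 eq per mole → 1095 mol.
Mass: 1095 mol × 84 g/mol = 91,980 g.

92.0 kg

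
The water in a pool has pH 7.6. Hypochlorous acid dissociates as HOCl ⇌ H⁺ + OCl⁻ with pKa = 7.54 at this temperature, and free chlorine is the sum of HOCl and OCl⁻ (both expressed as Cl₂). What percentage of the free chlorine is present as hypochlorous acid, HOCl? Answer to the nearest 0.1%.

[OCl⁻]/[HOCl] = 10^(pH − pKa) = 10^(7.6 − 7.54) = 10^0.06 = 1.148.
Fraction as HOCl = 1 / (1 + 1.148) = 0.4655.

46.6%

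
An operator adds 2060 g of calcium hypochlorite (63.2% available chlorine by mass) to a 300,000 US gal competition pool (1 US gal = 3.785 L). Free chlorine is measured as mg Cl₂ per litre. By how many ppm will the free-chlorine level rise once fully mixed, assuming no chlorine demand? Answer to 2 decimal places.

1.15 ppm

Volume: 300,000 US gal × 3.785 L/gal = 1,135,500 L.
Available chlorine delivered: 2060 g × 0.632 = 1302 g as Cl₂.
Concentration rise: 1302 g / 1,135,500 L = 1.147 mg/L = 1.15 ppm.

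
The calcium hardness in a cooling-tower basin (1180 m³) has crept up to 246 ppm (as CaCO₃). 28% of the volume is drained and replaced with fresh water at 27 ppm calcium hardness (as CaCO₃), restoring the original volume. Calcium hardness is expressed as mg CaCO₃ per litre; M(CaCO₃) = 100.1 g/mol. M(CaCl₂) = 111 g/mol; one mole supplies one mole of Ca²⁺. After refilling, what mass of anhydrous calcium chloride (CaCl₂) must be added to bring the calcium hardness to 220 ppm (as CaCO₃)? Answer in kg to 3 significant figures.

Volume: 1180 m³ = 1,180,000 L.
After draining 28% and refilling: 246 × 0.72 + 27 × 0.28 = 184.68 ppm.
Deficit to target: 220 − 184.68 = 35.32 mg/L.
As CaCO₃: 35.32 mg/L × 1,180,000 L = 41,680 g; ÷ 100.1 = 416.4 mol Ca²⁺.
Mass: 416.4 × 111 = 46,220 g.

46.2 kg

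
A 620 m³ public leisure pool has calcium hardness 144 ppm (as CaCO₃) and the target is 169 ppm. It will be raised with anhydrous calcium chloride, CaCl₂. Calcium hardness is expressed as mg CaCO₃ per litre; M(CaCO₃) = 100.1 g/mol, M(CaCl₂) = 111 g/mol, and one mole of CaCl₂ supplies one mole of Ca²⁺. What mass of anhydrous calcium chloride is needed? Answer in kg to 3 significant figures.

Volume: 620 m³ = 620,000 L.
Hardness to add: (169 − 144) = 25 mg/L as CaCO₃ × 620,000 L = 15,500 g as CaCO₃.
Moles of Ca²⁺ (1 mol Ca²⁺ ≡ 1 mol CaCO₃): 15,500 / 100.1 g/mol = 154.8 mol.
Mass of CaCl₂: 154.8 × 111 = 17,190 g.

17.2 kg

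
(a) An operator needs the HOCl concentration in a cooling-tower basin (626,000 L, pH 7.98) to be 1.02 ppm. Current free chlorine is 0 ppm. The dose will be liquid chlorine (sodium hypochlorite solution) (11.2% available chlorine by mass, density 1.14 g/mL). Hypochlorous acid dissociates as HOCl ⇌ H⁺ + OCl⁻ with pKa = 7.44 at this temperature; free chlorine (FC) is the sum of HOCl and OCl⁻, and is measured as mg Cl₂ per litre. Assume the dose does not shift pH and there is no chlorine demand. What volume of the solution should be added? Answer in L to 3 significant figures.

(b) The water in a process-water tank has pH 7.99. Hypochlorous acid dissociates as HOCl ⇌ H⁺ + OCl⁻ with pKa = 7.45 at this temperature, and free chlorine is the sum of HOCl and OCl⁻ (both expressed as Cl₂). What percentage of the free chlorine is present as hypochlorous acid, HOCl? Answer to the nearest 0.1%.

(a) [OCl⁻]/[HOCl] = 10^(pH − pKa) = 10^(7.98 − 7.44) = 3.467; fraction as HOCl = 1/(1 + 3.467) = 0.2238.
(a) Free chlorine required for 1.02 ppm HOCl: 1.02 / 0.2238 = 4.557 ppm.
(a) FC to add: 4.557 − 0 = 4.557 mg/L as Cl₂.
(a) Cl₂ equivalent: 4.557 mg/L × 626,000 L = 2853 g.
(a) Product at 11.2% available Cl: 2853 / 0.112 = 25,470 g.
(a) Volume: 25,470 g ÷ 1.14 g/mL = 22,340 mL.

(b) [OCl⁻]/[HOCl] = 10^(pH − pKa) = 10^(7.99 − 7.45) = 10^0.54 = 3.467.
(b) Fraction as HOCl = 1 / (1 + 3.467) = 0.2238.

(a) 22.3 L; (b) 22.4%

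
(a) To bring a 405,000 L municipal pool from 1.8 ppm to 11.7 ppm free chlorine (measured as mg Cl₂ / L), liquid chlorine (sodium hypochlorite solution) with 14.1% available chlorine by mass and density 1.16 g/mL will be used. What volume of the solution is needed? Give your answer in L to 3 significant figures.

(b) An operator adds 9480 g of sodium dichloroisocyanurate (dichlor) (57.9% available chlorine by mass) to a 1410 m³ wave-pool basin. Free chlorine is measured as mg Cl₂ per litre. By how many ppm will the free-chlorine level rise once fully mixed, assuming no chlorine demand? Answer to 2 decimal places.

(a) 24.5 L; (b) 3.89 ppm

(a) Chlorine deficit: 11.7 − 1.8 = 9.9 ppm = 9.9 mg/L as Cl₂.
(a) Cl₂ equivalent needed: 9.9 mg/L × 405,000 L = 4,010,000 mg = 4010 g.
(a) Product at 14.1% available chlorine: 4010 / 0.141 = 28,440 g.
(a) Volume at density 1.16 g/mL: 28,440 g ÷ 1.16 g/mL = 24,510 mL.

(b) Volume: 1410 m³ = 1,410,000 L.
(b) Available chlorine delivered: 9480 g × 0.579 = 5489 g as Cl₂.
(b) Concentration rise: 5489 g / 1,410,000 L = 3.893 mg/L = 3.89 ppm.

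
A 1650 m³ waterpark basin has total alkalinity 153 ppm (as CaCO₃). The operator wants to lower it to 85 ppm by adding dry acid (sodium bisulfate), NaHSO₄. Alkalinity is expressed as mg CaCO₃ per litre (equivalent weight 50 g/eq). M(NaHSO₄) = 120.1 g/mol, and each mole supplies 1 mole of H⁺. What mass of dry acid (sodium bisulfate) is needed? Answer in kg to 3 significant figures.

270 kg

Volume: 1650 m³ = 1,650,000 L.
Alkalinity to neutralize: (153 − 85) = 68 mg/L as CaCO₃ × 1,650,000 L = 112,200 g as CaCO₃.
Equivalents of H⁺ required: 112,200 ÷ 50 g/eq = 2244 eq = 2244 mol NaHSO₄.
Mass of NaHSO₄: 2244 × 120.1 = 269,500 g.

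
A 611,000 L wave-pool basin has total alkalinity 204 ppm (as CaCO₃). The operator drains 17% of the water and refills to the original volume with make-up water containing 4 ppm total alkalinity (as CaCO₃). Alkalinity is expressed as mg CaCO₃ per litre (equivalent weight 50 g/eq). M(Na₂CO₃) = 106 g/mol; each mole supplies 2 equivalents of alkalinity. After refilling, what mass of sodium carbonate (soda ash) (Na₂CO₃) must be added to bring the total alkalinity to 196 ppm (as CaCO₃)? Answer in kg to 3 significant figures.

After draining 17% and refilling: 204 × 0.83 + 4 × 0.17 = 170 ppm.
Deficit to target: 196 − 170 = 26 mg/L.
As CaCO₃: 26 mg/L × 611,000 L = 15,890 g; ÷ 50 g/eq ÷ 2 = 158.9 mol Na₂CO₃.
Mass: 158.9 × 106 = 16,840 g.

16.8 kg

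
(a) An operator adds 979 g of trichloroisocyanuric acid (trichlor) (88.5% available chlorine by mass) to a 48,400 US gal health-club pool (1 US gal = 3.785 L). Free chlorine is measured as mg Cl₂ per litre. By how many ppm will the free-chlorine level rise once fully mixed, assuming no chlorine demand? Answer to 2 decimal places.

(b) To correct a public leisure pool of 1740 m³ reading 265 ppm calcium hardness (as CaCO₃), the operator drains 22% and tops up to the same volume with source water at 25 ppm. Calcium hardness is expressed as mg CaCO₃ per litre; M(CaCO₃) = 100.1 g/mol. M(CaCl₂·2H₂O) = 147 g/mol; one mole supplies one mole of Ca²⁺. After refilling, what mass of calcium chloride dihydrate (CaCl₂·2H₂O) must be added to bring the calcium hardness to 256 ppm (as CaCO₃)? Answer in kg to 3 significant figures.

(a) 4.73 ppm; (b) 112 kg

(a) Volume: 48,400 US gal × 3.785 L/gal = 183,194 L.
(a) Available chlorine delivered: 979 g × 0.885 = 866.4 g as Cl₂.
(a) Concentration rise: 866.4 g / 183,194 L = 4.729 mg/L = 4.73 ppm.

(b) Volume: 1740 m³ = 1,740,000 L.
(b) After draining 22% and refilling: 265 × 0.78 + 25 × 0.22 = 212.2 ppm.
(b) Deficit to target: 256 − 212.2 = 43.8 mg/L.
(b) As CaCO₃: 43.8 mg/L × 1,740,000 L = 76,210 g; ÷ 100.1 = 761.4 mol Ca²⁺.
(b) Mass: 761.4 × 147 = 111,900 g.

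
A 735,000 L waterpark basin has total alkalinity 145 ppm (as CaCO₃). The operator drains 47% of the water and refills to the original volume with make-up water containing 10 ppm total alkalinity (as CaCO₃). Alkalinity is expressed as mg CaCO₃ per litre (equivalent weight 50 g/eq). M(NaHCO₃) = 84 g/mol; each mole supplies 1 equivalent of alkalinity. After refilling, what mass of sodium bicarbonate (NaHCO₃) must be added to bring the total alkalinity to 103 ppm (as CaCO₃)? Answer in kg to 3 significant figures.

26.5 kg

After draining 47% and refilling: 145 × 0.53 + 10 × 0.47 = 81.55 ppm.
Deficit to target: 103 − 81.55 = 21.45 mg/L.
As CaCO₃: 21.45 mg/L × 735,000 L = 15,770 g; ÷ 50 g/eq ÷ 1 = 315.3 mol NaHCO₃.
Mass: 315.3 × 84 = 26,490 g.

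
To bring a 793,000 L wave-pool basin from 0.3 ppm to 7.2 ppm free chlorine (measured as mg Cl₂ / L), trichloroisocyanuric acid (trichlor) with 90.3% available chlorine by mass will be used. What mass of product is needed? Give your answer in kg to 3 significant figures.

Chlorine deficit: 7.2 − 0.3 = 6.9 ppm = 6.9 mg/L as Cl₂.
Cl₂ equivalent needed: 6.9 mg/L × 793,000 L = 5,472,000 mg = 5472 g.
Product at 90.3% available chlorine: 5472 / 0.903 = 6059 g.

6.06 kg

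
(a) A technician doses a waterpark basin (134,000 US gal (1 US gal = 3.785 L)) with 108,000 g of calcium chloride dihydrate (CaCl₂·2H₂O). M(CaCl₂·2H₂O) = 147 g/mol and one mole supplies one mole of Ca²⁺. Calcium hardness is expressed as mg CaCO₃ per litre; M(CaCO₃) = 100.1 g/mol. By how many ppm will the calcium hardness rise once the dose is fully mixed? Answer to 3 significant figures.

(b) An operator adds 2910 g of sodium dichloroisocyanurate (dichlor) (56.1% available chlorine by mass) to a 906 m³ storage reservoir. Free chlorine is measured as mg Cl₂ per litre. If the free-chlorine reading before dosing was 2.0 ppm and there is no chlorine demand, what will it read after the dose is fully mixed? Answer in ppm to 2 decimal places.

(a) Volume: 134,000 US gal × 3.785 L/gal = 507,190 L.
(a) Moles of Ca²⁺: 108,000 g ÷ 147 g/mol = 734.7 mol.
(a) As CaCO₃: 734.7 mol × 100.1 g/mol = 73,540 g.
(a) Rise: 73,540 g / 507,190 L × 1000 = 145 mg/L.

(b) Volume: 906 m³ = 906,000 L.
(b) Available chlorine delivered: 2910 g × 0.561 = 1633 g as Cl₂.
(b) Concentration rise: 1633 g / 906,000 L = 1.802 mg/L = 1.80 ppm.
(b) Final FC: 2.0 + 1.80 = 3.80 ppm.

(a) 145 ppm; (b) 3.80 ppm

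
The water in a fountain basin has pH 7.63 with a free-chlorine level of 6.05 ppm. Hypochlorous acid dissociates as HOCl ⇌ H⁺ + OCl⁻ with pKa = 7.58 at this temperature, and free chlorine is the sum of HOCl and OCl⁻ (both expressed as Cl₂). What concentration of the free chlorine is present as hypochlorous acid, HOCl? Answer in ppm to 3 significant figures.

[OCl⁻]/[HOCl] = 10^(pH − pKa) = 10^(7.63 − 7.58) = 10^0.05 = 1.122.
Fraction as HOCl = 1 / (1 + 1.122) = 0.4712.
HOCl = 0.4712 × 6.05 ppm = 2.851 ppm.

2.85 ppm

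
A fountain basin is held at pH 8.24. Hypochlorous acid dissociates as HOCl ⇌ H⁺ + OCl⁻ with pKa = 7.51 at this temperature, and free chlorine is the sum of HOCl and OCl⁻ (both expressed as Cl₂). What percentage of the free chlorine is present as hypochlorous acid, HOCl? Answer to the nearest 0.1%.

[OCl⁻]/[HOCl] = 10^(pH − pKa) = 10^(8.24 − 7.51) = 10^0.73 = 5.37.
Fraction as HOCl = 1 / (1 + 5.37) = 0.157.

15.7%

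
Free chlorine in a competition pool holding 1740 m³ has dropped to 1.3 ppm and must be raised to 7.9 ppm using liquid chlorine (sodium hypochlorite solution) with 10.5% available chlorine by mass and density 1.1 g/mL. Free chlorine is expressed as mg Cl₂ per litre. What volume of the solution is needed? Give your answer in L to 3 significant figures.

Volume: 1740 m³ = 1,740,000 L.
Chlorine deficit: 7.9 − 1.3 = 6.6 ppm = 6.6 mg/L as Cl₂.
Cl₂ equivalent needed: 6.6 mg/L × 1,740,000 L = 11,480,000 mg = 11,480 g.
Product at 10.5% available chlorine: 11,480 / 0.105 = 109,400 g.
Volume at density 1.1 g/mL: 109,400 g ÷ 1.1 g/mL = 99,430 mL.

99.4 L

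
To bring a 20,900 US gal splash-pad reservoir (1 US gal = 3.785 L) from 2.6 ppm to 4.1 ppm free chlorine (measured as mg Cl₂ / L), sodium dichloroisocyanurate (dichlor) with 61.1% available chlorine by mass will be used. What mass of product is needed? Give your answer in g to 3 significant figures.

194 g

Volume: 20,900 US gal × 3.785 L/gal = 79,106 L.
Chlorine deficit: 4.1 − 2.6 = 1.5 ppm = 1.5 mg/L as Cl₂.
Cl₂ equivalent needed: 1.5 mg/L × 79,106 L = 118,700 mg = 118.7 g.
Product at 61.1% available chlorine: 118.7 / 0.611 = 194.2 g.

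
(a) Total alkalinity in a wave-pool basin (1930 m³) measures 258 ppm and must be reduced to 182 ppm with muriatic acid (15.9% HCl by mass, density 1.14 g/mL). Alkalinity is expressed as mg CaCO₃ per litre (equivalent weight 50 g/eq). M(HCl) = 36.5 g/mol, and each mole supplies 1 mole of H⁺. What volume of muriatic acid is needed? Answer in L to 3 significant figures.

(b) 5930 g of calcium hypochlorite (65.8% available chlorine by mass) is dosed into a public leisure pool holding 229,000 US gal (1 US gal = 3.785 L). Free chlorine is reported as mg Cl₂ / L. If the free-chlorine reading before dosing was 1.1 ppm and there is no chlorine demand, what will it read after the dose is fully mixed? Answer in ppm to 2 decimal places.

(a) Volume: 1930 m³ = 1,930,000 L.
(a) Alkalinity to neutralize: (258 − 182) = 76 mg/L as CaCO₃ × 1,930,000 L = 146,700 g as CaCO₃.
(a) Equivalents of H⁺ required: 146,700 ÷ 50 g/eq = 2934 eq = 2934 mol HCl.
(a) Mass of HCl: 2934 × 36.5 = 107,100 g.
(a) Mass of 15.9% solution: 107,100 / 0.159 = 673,400 g.
(a) Volume: 673,400 g ÷ 1.14 g/mL = 590,700 mL.

(b) Volume: 229,000 US gal × 3.785 L/gal = 866,765 L.
(b) Available chlorine delivered: 5930 g × 0.658 = 3902 g as Cl₂.
(b) Concentration rise: 3902 g / 866,765 L = 4.502 mg/L = 4.50 ppm.
(b) Final FC: 1.1 + 4.50 = 5.60 ppm.

(a) 591 L; (b) 5.60 ppm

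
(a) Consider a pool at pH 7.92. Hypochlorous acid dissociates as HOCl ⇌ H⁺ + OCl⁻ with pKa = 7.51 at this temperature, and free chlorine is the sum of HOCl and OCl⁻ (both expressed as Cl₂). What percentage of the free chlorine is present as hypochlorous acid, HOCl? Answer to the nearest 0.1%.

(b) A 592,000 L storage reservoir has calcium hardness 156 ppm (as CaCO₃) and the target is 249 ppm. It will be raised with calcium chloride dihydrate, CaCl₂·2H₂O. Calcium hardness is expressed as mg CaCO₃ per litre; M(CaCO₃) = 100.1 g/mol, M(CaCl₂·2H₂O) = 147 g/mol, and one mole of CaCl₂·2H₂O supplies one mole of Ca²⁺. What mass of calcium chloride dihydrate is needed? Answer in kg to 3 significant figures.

(a) 28.0%; (b) 80.9 kg

(a) [OCl⁻]/[HOCl] = 10^(pH − pKa) = 10^(7.92 − 7.51) = 10^0.41 = 2.57.
(a) Fraction as HOCl = 1 / (1 + 2.57) = 0.2801.

(b) Hardness to add: (249 − 156) = 93 mg/L as CaCO₃ × 592,000 L = 55,060 g as CaCO₃.
(b) Moles of Ca²⁺ (1 mol Ca²⁺ ≡ 1 mol CaCO₃): 55,060 / 100.1 g/mol = 550 mol.
(b) Mass of CaCl₂·2H₂O: 550 × 147 = 80,850 g.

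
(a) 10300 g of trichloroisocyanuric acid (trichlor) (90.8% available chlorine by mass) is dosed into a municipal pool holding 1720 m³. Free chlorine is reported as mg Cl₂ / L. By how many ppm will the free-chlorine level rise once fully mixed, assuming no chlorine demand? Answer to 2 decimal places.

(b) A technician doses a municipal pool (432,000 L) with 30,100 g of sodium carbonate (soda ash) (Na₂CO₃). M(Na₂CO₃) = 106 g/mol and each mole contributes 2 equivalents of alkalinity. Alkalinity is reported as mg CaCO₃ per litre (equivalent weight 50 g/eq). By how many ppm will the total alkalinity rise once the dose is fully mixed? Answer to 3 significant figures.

(a) Volume: 1720 m³ = 1,720,000 L.
(a) Available chlorine delivered: 10,300 g × 0.908 = 9352 g as Cl₂.
(a) Concentration rise: 9352 g / 1,720,000 L = 5.437 mg/L = 5.44 ppm.

(b) Moles of Na₂CO₃: 30,100 g ÷ 106 g/mol = 284 mol → 567.9 eq of alkalinity.
(b) As CaCO₃: 567.9 eq × 50 g/eq = 28,400 g.
(b) Rise: 28,400 g / 432,000 L × 1000 = 65.73 mg/L.

(a) 5.44 ppm; (b) 65.7 ppm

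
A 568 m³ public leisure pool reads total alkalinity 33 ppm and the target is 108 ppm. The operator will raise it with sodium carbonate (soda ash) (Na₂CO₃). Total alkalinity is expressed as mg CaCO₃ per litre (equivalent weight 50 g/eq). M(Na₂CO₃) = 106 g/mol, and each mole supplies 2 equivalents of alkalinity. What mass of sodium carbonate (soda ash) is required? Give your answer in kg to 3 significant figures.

45.2 kg

Volume: 568 m³ = 568,000 L.
Alkalinity to add: (108 − 33) = 75 mg/L as CaCO₃ × 568,000 L = 42,600 g as CaCO₃.
Equivalents: 42,600 g ÷ 50 g/eq = 852 eq.
Each mole of Na₂CO₃ supplies 2 eq, so 852 / 2 = 426 mol.
Mass: 426 mol × 106 g/mol = 45,160 g.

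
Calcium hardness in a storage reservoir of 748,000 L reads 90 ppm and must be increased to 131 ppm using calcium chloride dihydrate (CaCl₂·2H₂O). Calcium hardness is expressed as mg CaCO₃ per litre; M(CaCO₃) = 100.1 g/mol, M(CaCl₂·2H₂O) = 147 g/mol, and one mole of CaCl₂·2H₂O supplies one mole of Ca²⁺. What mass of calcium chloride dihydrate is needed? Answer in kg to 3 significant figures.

Hardness to add: (131 − 90) = 41 mg/L as CaCO₃ × 748,000 L = 30,670 g as CaCO₃.
Moles of Ca²⁺ (1 mol Ca²⁺ ≡ 1 mol CaCO₃): 30,670 / 100.1 g/mol = 306.4 mol.
Mass of CaCl₂·2H₂O: 306.4 × 147 = 45,040 g.

45.0 kg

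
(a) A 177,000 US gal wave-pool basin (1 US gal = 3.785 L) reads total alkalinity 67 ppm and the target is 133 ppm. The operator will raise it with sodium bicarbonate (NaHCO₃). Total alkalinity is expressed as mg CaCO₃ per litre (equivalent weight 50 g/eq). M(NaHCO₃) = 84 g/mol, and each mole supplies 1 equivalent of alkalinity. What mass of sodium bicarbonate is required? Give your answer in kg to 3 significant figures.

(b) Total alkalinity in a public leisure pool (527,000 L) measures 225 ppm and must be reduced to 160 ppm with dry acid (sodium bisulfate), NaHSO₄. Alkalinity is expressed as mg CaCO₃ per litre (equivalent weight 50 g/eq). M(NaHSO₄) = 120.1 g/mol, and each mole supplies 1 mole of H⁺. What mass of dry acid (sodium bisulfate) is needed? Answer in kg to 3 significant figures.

(a) Volume: 177,000 US gal × 3.785 L/gal = 669,945 L.
(a) Alkalinity to add: (133 − 67) = 66 mg/L as CaCO₃ × 669,945 L = 44,220 g as CaCO₃.
(a) Equivalents: 44,220 g ÷ 50 g/eq = 884.3 eq.
(a) NaHCO₃ supplies 1 eq per mole → 884.3 mol.
(a) Mass: 884.3 mol × 84 g/mol = 74,280 g.

(b) Alkalinity to neutralize: (225 − 160) = 65 mg/L as CaCO₃ × 527,000 L = 34,260 g as CaCO₃.
(b) Equivalents of H⁺ required: 34,260 ÷ 50 g/eq = 685.1 eq = 685.1 mol NaHSO₄.
(b) Mass of NaHSO₄: 685.1 × 120.1 = 82,280 g.

(a) 74.3 kg; (b) 82.3 kg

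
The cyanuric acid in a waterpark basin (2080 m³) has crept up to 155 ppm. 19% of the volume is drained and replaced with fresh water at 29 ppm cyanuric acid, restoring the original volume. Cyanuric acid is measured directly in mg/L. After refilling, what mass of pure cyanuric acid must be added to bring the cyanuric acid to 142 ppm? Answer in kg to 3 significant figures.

22.8 kg

Volume: 2080 m³ = 2,080,000 L.
After draining 19% and refilling: 155 × 0.81 + 29 × 0.19 = 131.06 ppm.
Deficit to target: 142 − 131.06 = 10.94 mg/L.
Mass: 10.94 mg/L × 2,080,000 L = 22,760 g cyanuric acid.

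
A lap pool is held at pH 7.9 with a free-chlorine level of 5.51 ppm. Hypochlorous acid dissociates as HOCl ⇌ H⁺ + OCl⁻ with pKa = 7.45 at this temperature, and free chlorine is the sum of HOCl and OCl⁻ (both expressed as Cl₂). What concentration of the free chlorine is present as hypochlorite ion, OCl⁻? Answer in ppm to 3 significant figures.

4.07 ppm

[OCl⁻]/[HOCl] = 10^(pH − pKa) = 10^(7.9 − 7.45) = 10^0.45 = 2.818.
Fraction as HOCl = 1 / (1 + 2.818) = 0.2619.
OCl⁻ = (1 − 0.2619) × 5.51 ppm = 4.067 ppm.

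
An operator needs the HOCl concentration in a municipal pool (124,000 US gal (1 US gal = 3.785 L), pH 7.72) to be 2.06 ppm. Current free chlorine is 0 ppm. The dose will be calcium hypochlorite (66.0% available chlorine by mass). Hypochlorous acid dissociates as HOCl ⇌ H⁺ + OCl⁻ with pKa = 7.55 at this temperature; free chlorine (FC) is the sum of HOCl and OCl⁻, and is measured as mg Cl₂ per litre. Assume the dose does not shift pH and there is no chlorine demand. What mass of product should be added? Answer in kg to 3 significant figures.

Volume: 124,000 US gal × 3.785 L/gal = 469,340 L.
[OCl⁻]/[HOCl] = 10^(pH − pKa) = 10^(7.72 − 7.55) = 1.479; fraction as HOCl = 1/(1 + 1.479) = 0.4034.
Free chlorine required for 2.06 ppm HOCl: 2.06 / 0.4034 = 5.107 ppm.
FC to add: 5.107 − 0 = 5.107 mg/L as Cl₂.
Cl₂ equivalent: 5.107 mg/L × 469,340 L = 2397 g.
Product at 66.0% available Cl: 2397 / 0.66 = 3632 g.

3.63 kg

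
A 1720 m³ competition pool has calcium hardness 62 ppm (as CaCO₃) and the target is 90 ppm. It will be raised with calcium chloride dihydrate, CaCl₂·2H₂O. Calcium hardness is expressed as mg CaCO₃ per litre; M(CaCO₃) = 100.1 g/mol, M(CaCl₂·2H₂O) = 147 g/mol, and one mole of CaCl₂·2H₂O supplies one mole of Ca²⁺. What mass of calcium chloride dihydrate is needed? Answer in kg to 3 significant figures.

70.7 kg

Volume: 1720 m³ = 1,720,000 L.
Hardness to add: (90 − 62) = 28 mg/L as CaCO₃ × 1,720,000 L = 48,160 g as CaCO₃.
Moles of Ca²⁺ (1 mol Ca²⁺ ≡ 1 mol CaCO₃): 48,160 / 100.1 g/mol = 481.1 mol.
Mass of CaCl₂·2H₂O: 481.1 × 147 = 70,720 g.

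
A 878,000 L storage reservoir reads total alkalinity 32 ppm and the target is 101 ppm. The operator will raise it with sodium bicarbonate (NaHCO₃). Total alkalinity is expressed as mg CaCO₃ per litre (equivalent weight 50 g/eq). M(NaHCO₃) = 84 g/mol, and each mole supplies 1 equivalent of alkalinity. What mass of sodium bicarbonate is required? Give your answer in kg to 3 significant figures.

102 kg

Alkalinity to add: (101 − 32) = 69 mg/L as CaCO₃ × 878,000 L = 60,580 g as CaCO₃.
Equivalents: 60,580 g ÷ 50 g/eq = 1212 eq.
NaHCO₃ supplies 1 eq per mole → 1212 mol.
Mass: 1212 mol × 84 g/mol = 101,800 g.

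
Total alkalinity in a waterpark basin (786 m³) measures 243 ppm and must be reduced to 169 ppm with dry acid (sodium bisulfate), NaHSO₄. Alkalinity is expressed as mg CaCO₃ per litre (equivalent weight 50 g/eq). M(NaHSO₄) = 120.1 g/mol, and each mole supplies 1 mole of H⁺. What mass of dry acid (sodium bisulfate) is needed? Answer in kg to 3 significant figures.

140 kg

Volume: 786 m³ = 786,000 L.
Alkalinity to neutralize: (243 − 169) = 74 mg/L as CaCO₃ × 786,000 L = 58,160 g as CaCO₃.
Equivalents of H⁺ required: 58,160 ÷ 50 g/eq = 1163 eq = 1163 mol NaHSO₄.
Mass of NaHSO₄: 1163 × 120.1 = 139,700 g.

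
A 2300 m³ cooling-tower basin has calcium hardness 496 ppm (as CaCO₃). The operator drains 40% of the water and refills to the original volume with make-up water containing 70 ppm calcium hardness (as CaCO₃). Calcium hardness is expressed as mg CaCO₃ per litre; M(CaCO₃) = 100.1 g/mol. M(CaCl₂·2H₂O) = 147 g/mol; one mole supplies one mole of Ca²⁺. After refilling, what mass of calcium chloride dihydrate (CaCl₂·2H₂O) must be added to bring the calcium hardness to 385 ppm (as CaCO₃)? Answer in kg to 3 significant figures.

Volume: 2300 m³ = 2,300,000 L.
After draining 40% and refilling: 496 × 0.60 + 70 × 0.40 = 325.6 ppm.
Deficit to target: 385 − 325.6 = 59.4 mg/L.
As CaCO₃: 59.4 mg/L × 2,300,000 L = 136,600 g; ÷ 100.1 = 1365 mol Ca²⁺.
Mass: 1365 × 147 = 200,600 g.

201 kg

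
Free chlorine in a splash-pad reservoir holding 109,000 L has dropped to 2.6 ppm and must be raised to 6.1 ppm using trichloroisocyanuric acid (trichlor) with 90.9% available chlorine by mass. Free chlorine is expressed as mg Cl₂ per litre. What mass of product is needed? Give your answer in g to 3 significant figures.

420 g

Chlorine deficit: 6.1 − 2.6 = 3.5 ppm = 3.5 mg/L as Cl₂.
Cl₂ equivalent needed: 3.5 mg/L × 109,000 L = 381,500 mg = 381.5 g.
Product at 90.9% available chlorine: 381.5 / 0.909 = 419.7 g.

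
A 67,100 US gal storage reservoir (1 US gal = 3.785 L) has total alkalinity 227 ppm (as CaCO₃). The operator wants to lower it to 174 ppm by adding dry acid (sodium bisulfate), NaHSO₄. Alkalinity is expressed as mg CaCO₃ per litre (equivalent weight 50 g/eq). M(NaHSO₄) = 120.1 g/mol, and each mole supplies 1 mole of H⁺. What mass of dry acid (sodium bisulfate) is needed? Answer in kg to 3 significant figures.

Volume: 67,100 US gal × 3.785 L/gal = 253,974 L.
Alkalinity to neutralize: (227 − 174) = 53 mg/L as CaCO₃ × 253,974 L = 13,460 g as CaCO₃.
Equivalents of H⁺ required: 13,460 ÷ 50 g/eq = 269.2 eq = 269.2 mol NaHSO₄.
Mass of NaHSO₄: 269.2 × 120.1 = 32,330 g.

32.3 kg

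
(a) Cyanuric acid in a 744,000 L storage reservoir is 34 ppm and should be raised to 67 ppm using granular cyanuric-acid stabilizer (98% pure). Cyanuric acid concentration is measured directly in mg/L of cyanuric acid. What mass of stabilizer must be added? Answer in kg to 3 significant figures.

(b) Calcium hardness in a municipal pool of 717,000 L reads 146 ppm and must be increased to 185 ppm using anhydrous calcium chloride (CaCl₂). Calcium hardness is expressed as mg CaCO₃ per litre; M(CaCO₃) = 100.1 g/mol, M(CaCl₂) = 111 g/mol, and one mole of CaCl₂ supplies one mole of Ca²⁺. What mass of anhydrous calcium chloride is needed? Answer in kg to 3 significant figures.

(a) 25.1 kg; (b) 31.0 kg

(a) CYA to add: (67 − 34) = 33 mg/L × 744,000 L = 24,550 g cyanuric acid.
(a) At 98% purity: 24,550 / 0.98 = 25,050 g product.

(b) Hardness to add: (185 − 146) = 39 mg/L as CaCO₃ × 717,000 L = 27,960 g as CaCO₃.
(b) Moles of Ca²⁺ (1 mol Ca²⁺ ≡ 1 mol CaCO₃): 27,960 / 100.1 g/mol = 279.4 mol.
(b) Mass of CaCl₂: 279.4 × 111 = 31,010 g.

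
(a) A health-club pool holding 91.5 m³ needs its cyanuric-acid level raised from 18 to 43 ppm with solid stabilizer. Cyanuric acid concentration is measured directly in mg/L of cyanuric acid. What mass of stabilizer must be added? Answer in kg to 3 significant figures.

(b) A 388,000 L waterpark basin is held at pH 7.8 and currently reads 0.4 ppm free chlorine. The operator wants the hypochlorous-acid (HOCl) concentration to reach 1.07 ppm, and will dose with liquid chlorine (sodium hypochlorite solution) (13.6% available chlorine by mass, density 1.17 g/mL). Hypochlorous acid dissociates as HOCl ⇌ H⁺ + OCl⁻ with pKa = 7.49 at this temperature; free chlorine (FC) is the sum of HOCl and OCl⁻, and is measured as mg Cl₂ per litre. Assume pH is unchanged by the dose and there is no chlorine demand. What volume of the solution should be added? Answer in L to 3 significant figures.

(a) 2.29 kg; (b) 6.96 L

(a) Volume: 91.5 m³ = 91,500 L.
(a) CYA to add: (43 − 18) = 25 mg/L × 91,500 L = 2288 g cyanuric acid.

(b) [OCl⁻]/[HOCl] = 10^(pH − pKa) = 10^(7.8 − 7.49) = 2.042; fraction as HOCl = 1/(1 + 2.042) = 0.3288.
(b) Free chlorine required for 1.07 ppm HOCl: 1.07 / 0.3288 = 3.255 ppm.
(b) FC to add: 3.255 − 0.4 = 2.855 mg/L as Cl₂.
(b) Cl₂ equivalent: 2.855 mg/L × 388,000 L = 1108 g.
(b) Product at 13.6% available Cl: 1108 / 0.136 = 8144 g.
(b) Volume: 8144 g ÷ 1.17 g/mL = 6961 mL.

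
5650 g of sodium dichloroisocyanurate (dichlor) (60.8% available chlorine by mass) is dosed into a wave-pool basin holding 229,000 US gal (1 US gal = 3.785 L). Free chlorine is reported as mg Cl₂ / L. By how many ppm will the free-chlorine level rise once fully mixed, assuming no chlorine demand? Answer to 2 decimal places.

3.96 ppm

Volume: 229,000 US gal × 3.785 L/gal = 866,765 L.
Available chlorine delivered: 5650 g × 0.608 = 3435 g as Cl₂.
Concentration rise: 3435 g / 866,765 L = 3.963 mg/L = 3.96 ppm.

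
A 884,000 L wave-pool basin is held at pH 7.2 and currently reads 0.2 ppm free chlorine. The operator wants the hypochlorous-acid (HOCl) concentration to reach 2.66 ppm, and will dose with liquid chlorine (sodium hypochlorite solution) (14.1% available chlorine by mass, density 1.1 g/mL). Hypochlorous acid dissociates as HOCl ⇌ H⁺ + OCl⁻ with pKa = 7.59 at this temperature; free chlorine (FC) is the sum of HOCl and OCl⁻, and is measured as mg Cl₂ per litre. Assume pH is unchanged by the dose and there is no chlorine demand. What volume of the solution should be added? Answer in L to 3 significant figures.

20.2 L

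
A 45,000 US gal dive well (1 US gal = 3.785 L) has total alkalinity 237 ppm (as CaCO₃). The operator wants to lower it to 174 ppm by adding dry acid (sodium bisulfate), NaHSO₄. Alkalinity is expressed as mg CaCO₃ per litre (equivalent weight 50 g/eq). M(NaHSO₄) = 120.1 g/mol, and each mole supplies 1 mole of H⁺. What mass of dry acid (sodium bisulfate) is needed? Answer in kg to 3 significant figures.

Volume: 45,000 US gal × 3.785 L/gal = 170,325 L.
Alkalinity to neutralize: (237 − 174) = 63 mg/L as CaCO₃ × 170,325 L = 10,730 g as CaCO₃.
Equivalents of H⁺ required: 10,730 ÷ 50 g/eq = 214.6 eq = 214.6 mol NaHSO₄.
Mass of NaHSO₄: 214.6 × 120.1 = 25,770 g.

25.8 kg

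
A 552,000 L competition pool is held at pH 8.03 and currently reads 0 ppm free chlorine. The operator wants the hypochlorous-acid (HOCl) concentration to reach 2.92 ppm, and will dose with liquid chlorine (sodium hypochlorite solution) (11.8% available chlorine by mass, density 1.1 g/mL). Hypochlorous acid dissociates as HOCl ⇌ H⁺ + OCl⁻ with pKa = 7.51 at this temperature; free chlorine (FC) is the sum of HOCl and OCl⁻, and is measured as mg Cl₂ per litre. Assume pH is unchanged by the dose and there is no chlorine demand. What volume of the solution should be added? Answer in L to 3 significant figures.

[OCl⁻]/[HOCl] = 10^(pH − pKa) = 10^(8.03 − 7.51) = 3.311; fraction as HOCl = 1/(1 + 3.311) = 0.2319.
Free chlorine required for 2.92 ppm HOCl: 2.92 / 0.2319 = 12.59 ppm.
FC to add: 12.59 − 0 = 12.59 mg/L as Cl₂.
Cl₂ equivalent: 12.59 mg/L × 552,000 L = 6949 g.
Product at 11.8% available Cl: 6949 / 0.118 = 58,890 g.
Volume: 58,890 g ÷ 1.1 g/mL = 53,540 mL.

53.5 L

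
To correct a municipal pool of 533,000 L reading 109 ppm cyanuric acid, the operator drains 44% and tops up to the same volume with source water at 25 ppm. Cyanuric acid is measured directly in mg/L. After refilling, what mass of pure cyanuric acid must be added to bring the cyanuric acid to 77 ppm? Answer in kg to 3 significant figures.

2.64 kg

After draining 44% and refilling: 109 × 0.56 + 25 × 0.44 = 72.04 ppm.
Deficit to target: 77 − 72.04 = 4.96 mg/L.
Mass: 4.96 mg/L × 533,000 L = 2644 g cyanuric acid.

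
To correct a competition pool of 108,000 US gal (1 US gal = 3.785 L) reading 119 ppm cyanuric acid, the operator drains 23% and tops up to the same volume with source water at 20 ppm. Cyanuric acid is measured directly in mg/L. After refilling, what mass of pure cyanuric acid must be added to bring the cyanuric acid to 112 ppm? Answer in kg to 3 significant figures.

6.45 kg

Volume: 108,000 US gal × 3.785 L/gal = 408,780 L.
After draining 23% and refilling: 119 × 0.77 + 20 × 0.23 = 96.23 ppm.
Deficit to target: 112 − 96.23 = 15.77 mg/L.
Mass: 15.77 mg/L × 408,780 L = 6446 g cyanuric acid.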